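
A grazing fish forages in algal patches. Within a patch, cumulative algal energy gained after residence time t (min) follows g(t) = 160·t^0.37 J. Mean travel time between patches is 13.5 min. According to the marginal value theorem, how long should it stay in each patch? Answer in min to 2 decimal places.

7.93 min

By the marginal value theorem, leave when the instantaneous gain rate g'(t) equals the habitat-wide average g(t)/(T + t).
g'(t) = 0.37·160·t^-0.63. Setting 0.37·160·t^-0.63 = 160·t^0.37/(13.5+t) gives 0.37(13.5+t) = t, so 0.63·t = 0.37×13.5.
t* = 0.37×13.5/0.63 = 7.929 min.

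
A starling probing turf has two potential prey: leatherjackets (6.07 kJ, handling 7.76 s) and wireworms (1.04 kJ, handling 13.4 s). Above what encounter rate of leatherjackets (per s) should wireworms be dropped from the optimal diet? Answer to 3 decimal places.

0.014 per s

Drop wireworms once their profitability E₂/h₂ falls below the rate achievable on leatherjackets alone: E₂/h₂ = λE₁/(1 + λh₁).
Solve for λ: λE₁h₂ = E₂(1 + λh₁) → λ(E₁h₂ − E₂h₁) = E₂ → λ = E₂/(E₁h₂ − E₂h₁).
λ = 1.04/(6.07×13.4 − 1.04×7.76) = 1.04/73.27 = 0.01419 per s.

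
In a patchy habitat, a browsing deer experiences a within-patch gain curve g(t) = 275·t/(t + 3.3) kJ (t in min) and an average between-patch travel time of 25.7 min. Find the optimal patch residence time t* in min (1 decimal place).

By the marginal value theorem, leave when the instantaneous gain rate g'(t) equals the habitat-wide average g(t)/(T + t).
g'(t) = 275·3.3/(t + 3.3)². Setting 275·3.3/(t+3.3)² = 275t/[(t+3.3)(25.7+t)] gives 3.3(25.7+t) = t(t+3.3), so t² = 3.3×25.7 = 84.81.
t* = √84.81 = 9.209 min.

9.2 min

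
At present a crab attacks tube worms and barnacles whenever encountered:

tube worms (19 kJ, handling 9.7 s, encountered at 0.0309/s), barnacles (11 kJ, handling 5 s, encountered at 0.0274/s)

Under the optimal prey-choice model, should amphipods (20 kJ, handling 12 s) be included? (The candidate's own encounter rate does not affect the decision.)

On tube worms and barnacles alone, R = ΣλE/(1+Σλh) = 0.8885/1.437 = 0.6184 kJ/s.
amphipods: E/h = 20/12 = 1.667 kJ/s.
Since 1.667 > R, including amphipods increases the long-run rate.

Yes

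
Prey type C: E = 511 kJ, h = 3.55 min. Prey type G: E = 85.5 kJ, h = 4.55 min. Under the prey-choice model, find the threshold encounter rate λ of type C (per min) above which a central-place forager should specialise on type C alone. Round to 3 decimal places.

Drop type G once their profitability E₂/h₂ falls below the rate achievable on type C alone: E₂/h₂ = λE₁/(1 + λh₁).
Solve for λ: λE₁h₂ = E₂(1 + λh₁) → λ(E₁h₂ − E₂h₁) = E₂ → λ = E₂/(E₁h₂ − E₂h₁).
λ = 85.5/(511×4.55 − 85.5×3.55) = 85.5/2022 = 0.04229 per min.

0.042 per min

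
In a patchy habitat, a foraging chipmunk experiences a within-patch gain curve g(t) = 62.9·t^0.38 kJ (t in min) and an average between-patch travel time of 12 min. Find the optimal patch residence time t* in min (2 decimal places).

By the marginal value theorem, leave when the instantaneous gain rate g'(t) equals the habitat-wide average g(t)/(T + t).
g'(t) = 0.38·62.9·t^-0.62. Setting 0.38·62.9·t^-0.62 = 62.9·t^0.38/(12+t) gives 0.38(12+t) = t, so 0.62·t = 0.38×12.
t* = 0.38×12/0.62 = 7.355 min.

7.35 min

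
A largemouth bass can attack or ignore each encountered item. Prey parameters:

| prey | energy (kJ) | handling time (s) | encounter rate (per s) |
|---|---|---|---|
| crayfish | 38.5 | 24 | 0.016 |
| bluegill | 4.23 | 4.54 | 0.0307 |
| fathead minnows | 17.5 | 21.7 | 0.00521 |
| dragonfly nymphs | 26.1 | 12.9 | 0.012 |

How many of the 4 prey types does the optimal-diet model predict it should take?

4

E/h in descending order: dragonfly nymphs 2.02, crayfish 1.6, bluegill 0.932, fathead minnows 0.806 kJ/s. The optimal diet is the largest prefix of this list for which every included type satisfies E_i/h_i > R on the types above it.
Rate on top 1: 0.2712. crayfish: 1.6 > 0.2712 → include.
Rate on top 2: 0.6038. bluegill: 0.932 > 0.6038 → include.
Rate on top 3: 0.6311. fathead minnows: 0.806 > 0.6311 → include.
Optimal diet: dragonfly nymphs, crayfish, bluegill, fathead minnows — 4 of 4 types.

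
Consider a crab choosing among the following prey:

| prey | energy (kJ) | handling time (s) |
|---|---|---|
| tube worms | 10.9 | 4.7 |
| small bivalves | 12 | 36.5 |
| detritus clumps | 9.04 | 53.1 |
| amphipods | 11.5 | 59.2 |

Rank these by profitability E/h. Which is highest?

tube worms

Profitability E/h (kJ/s): tube worms = 10.9/4.7 = 2.32, small bivalves = 12/36.5 = 0.329, detritus clumps = 9.04/53.1 = 0.17, amphipods = 11.5/59.2 = 0.194.
Ranked: tube worms > small bivalves > amphipods > detritus clumps.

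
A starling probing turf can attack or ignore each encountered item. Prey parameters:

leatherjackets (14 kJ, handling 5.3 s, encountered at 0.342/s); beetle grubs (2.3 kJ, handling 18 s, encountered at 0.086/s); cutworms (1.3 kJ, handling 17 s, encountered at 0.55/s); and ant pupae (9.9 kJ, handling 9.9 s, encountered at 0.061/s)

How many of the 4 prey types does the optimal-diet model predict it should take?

Rank by E/h (kJ/s): leatherjackets 2.64, ant pupae 1, beetle grubs 0.128, cutworms 0.0765. Include each in turn until the next type's E/h falls below the running intake rate.
Rate on top 1: 1.702. ant pupae: 1 < 1.702 → exclude; stop.
Optimal diet: leatherjackets — 1 of 4 types.

1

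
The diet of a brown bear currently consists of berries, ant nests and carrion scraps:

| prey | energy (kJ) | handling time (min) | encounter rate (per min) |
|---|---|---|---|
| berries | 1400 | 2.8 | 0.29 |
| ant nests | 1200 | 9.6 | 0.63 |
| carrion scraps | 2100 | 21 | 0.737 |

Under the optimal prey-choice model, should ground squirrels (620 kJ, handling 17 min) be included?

Intake rate on the current diet: R = (0.29×1400 + 0.63×1200 + 0.737×2100) / (1 + 0.29×2.8 + 0.63×9.6 + 0.737×21) = 2710/23.34 = 116.1 kJ/min.
Profitability of ground squirrels: 620/17 = 36.47 kJ/min.
Since 36.47 < R, time spent handling ground squirrels is better spent searching.

No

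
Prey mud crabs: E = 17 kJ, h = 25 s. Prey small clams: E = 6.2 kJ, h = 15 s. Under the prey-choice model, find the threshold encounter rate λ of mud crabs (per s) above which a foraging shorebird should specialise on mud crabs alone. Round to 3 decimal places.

0.062 per s

Drop small clams once their profitability E₂/h₂ falls below the rate achievable on mud crabs alone: E₂/h₂ = λE₁/(1 + λh₁).
Solve for λ: λE₁h₂ = E₂(1 + λh₁) → λ(E₁h₂ − E₂h₁) = E₂ → λ = E₂/(E₁h₂ − E₂h₁).
λ = 6.2/(17×15 − 6.2×25) = 6.2/100 = 0.062 per s.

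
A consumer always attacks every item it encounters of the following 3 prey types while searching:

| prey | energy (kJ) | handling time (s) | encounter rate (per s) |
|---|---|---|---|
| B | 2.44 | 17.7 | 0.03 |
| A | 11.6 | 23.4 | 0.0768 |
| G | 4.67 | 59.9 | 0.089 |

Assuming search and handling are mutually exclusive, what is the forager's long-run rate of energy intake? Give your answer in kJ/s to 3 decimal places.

R = (0.03×2.44 + 0.0768×11.6 + 0.089×4.67) / (1 + 0.03×17.7 + 0.0768×23.4 + 0.089×59.9) = 1.38/8.659 = 0.1593 kJ/s.

0.159 kJ/s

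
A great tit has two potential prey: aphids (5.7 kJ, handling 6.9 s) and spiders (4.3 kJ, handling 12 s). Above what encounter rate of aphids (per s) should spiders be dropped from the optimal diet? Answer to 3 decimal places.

0.111 per s

The zero-one rule: include spiders iff E₂/h₂ > λE₁/(1+λh₁). Equality gives the switch point.
λE₁h₂ = E₂ + λE₂h₁ ⇒ λ = E₂/(E₁h₂ − E₂h₁) = 4.3/(68.4 − 29.67) = 0.111 per s.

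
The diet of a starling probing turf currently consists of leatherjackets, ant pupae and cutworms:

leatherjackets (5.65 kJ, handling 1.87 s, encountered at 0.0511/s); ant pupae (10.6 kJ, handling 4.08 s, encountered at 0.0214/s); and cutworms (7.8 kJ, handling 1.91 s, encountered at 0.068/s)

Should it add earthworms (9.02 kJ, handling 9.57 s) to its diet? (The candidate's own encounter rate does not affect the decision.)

Intake rate on the current diet: R = (0.0511×5.65 + 0.0214×10.6 + 0.068×7.8) / (1 + 0.0511×1.87 + 0.0214×4.08 + 0.068×1.91) = 1.046/1.313 = 0.7968 kJ/s.
earthworms: E/h = 9.02/9.57 = 0.9425 kJ/s.
Since 0.9425 > R, including earthworms increases the long-run rate.

Yes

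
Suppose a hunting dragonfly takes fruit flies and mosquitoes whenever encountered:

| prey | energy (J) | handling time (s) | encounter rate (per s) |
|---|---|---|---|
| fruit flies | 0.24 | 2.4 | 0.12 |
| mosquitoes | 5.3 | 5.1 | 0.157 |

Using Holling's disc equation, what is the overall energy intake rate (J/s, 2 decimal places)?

Energy encountered per unit search time: 0.12×0.24 + 0.157×5.3 = 0.8609 J/s.
Handling time per unit search time: 0.12×2.4 + 0.157×5.1 = 1.089.
Rate = 0.8609/(1 + 1.089) = 0.4122 J/s.

0.41 J/s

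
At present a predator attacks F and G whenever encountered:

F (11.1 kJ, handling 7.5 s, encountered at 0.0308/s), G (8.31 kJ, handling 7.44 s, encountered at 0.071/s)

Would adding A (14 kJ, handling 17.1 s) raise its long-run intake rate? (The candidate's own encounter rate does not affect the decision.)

Intake rate on the current diet: R = (0.0308×11.1 + 0.071×8.31) / (1 + 0.0308×7.5 + 0.071×7.44) = 0.9319/1.759 = 0.5297 kJ/s.
Profitability of A: 14/17.1 = 0.8187 kJ/s.
0.8187 > 0.5297, so adding A raises the average — include it.

Yes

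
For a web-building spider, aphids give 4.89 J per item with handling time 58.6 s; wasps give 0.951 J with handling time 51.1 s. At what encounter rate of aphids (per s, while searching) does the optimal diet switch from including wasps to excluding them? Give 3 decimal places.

0.005 per s

At the threshold, the rate on aphids alone equals the profitability of wasps: λ·4.89/(1 + λ·58.6) = 0.951/51.1 = 0.01861.
Rearranging, λ(4.89 − 0.01861×58.6) = 0.01861, so λ = 0.01861/3.799 = 0.004898 per s.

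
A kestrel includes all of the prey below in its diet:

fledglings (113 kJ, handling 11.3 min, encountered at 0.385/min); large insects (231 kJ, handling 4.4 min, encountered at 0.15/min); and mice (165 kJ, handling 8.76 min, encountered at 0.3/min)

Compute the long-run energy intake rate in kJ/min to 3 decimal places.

R = (0.385×113 + 0.15×231 + 0.3×165) / (1 + 0.385×11.3 + 0.15×4.4 + 0.3×8.76) = 127.7/8.639 = 14.78 kJ/min.

14.777 kJ/min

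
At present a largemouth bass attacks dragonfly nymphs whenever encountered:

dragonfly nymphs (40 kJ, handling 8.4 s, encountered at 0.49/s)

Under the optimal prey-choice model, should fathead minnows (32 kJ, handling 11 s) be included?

No

Current rate: (0.49×40)/(1 + 0.49×8.4) = 3.831 kJ/s.
Profitability of fathead minnows: 32/11 = 2.909 kJ/s.
Since 2.909 < R, time spent handling fathead minnows is better spent searching.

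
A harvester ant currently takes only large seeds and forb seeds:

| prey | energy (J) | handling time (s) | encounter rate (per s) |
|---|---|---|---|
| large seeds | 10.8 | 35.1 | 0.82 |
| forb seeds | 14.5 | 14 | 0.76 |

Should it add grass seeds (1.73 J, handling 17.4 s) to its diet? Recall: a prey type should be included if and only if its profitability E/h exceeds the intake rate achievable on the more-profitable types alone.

No

Current rate: (0.82×10.8 + 0.76×14.5)/(1 + 0.82×35.1 + 0.76×14) = 0.4917 J/s.
grass seeds: E/h = 1.73/17.4 = 0.09943 J/s.
0.09943 < 0.4917, so adding grass seeds would lower the average — exclude it.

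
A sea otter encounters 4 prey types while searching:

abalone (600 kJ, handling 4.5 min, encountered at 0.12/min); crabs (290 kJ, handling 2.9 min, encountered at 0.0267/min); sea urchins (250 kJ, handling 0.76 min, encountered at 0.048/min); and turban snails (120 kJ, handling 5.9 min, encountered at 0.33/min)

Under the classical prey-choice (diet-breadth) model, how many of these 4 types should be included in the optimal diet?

3

Rank by E/h (kJ/min): sea urchins 329, abalone 133, crabs 100, turban snails 20.3. Include each in turn until the next type's E/h falls below the running intake rate.
Rate on top 1: 11.58. abalone: 133 > 11.58 → include.
Rate on top 2: 53.28. crabs: 100 > 53.28 → include.
Rate on top 3: 55.47. turban snails: 20.3 < 55.47 → exclude; stop.
Optimal diet: sea urchins, abalone, crabs — 3 of 4 types.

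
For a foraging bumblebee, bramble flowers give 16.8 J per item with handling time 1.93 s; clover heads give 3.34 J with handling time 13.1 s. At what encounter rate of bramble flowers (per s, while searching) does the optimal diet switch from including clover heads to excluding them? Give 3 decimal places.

The zero-one rule: include clover heads iff E₂/h₂ > λE₁/(1+λh₁). Equality gives the switch point.
λE₁h₂ = E₂ + λE₂h₁ ⇒ λ = E₂/(E₁h₂ − E₂h₁) = 3.34/(220.1 − 6.446) = 0.01563 per s.

0.016 per s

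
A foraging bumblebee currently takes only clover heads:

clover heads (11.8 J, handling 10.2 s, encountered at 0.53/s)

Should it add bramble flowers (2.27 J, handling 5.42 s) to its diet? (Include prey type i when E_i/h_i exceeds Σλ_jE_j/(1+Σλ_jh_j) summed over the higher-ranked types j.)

No

Current rate: (0.53×11.8)/(1 + 0.53×10.2) = 0.9763 J/s.
bramble flowers: E/h = 2.27/5.42 = 0.4188 J/s.
0.4188 < 0.9763, so adding bramble flowers would lower the average — exclude it.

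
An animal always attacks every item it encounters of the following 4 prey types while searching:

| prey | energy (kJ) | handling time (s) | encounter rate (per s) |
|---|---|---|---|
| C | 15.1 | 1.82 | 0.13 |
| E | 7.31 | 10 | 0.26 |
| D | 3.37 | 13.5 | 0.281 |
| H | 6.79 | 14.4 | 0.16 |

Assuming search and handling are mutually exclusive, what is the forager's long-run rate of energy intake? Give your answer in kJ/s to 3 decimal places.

0.594 kJ/s

R = Σλ_iE_i / (1 + Σλ_ih_i)
Numerator: 0.13×15.1 + 0.26×7.31 + 0.281×3.37 + 0.16×6.79 = 5.897
Denominator: 1 + 0.13×1.82 + 0.26×10 + 0.281×13.5 + 0.16×14.4 = 9.934
R = 5.897/9.934 = 0.5936 kJ/s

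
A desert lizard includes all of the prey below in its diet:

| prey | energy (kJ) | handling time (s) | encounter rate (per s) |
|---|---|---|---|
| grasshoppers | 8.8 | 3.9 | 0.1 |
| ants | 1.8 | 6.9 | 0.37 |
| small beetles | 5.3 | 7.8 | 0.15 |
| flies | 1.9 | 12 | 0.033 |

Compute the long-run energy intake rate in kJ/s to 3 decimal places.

0.436 kJ/s

R = Σλ_iE_i / (1 + Σλ_ih_i)
Numerator: 0.1×8.8 + 0.37×1.8 + 0.15×5.3 + 0.033×1.9 = 2.404
Denominator: 1 + 0.1×3.9 + 0.37×6.9 + 0.15×7.8 + 0.033×12 = 5.509
R = 2.404/5.509 = 0.4363 kJ/s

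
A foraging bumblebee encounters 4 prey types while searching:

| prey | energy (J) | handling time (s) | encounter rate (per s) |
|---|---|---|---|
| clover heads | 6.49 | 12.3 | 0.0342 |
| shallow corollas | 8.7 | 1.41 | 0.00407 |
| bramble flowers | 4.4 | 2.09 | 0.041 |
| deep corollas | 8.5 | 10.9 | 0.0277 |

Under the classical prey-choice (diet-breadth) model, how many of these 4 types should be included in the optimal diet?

4

Profitabilities (E/h, J/s): shallow corollas 6.17, bramble flowers 2.11, deep corollas 0.78, clover heads 0.528. Add prey in this order while the next type's profitability exceeds the intake rate on those already taken.
Rate on top 1: 0.03521. bramble flowers: 2.11 > 0.03521 → include.
Rate on top 2: 0.1977. deep corollas: 0.78 > 0.1977 → include.
Rate on top 3: 0.3239. clover heads: 0.528 > 0.3239 → include.
Optimal diet: shallow corollas, bramble flowers, deep corollas, clover heads — 4 of 4 types.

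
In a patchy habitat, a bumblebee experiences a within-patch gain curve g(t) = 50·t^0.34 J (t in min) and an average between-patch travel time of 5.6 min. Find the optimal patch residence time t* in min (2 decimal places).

2.88 min

Maximise g(t)/(T+t): set derivative to zero → g'(t)(T+t) = g(t).
g'(t) = 0.34·50·t^-0.66. Setting 0.34·50·t^-0.66 = 50·t^0.34/(5.6+t) gives 0.34(5.6+t) = t, so 0.66·t = 0.34×5.6.
t* = 0.34×5.6/0.66 = 2.885 min.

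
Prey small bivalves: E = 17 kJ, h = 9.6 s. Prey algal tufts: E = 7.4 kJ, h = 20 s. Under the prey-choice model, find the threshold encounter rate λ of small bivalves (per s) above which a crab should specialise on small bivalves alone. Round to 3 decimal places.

At the threshold, the rate on small bivalves alone equals the profitability of algal tufts: λ·17/(1 + λ·9.6) = 7.4/20 = 0.37.
Rearranging, λ(17 − 0.37×9.6) = 0.37, so λ = 0.37/13.45 = 0.02751 per s.

0.028 per s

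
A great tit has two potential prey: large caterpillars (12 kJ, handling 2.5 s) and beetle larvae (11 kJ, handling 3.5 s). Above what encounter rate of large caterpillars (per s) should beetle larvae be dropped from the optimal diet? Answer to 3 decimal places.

At the threshold, the rate on large caterpillars alone equals the profitability of beetle larvae: λ·12/(1 + λ·2.5) = 11/3.5 = 3.143.
Rearranging, λ(12 − 3.143×2.5) = 3.143, so λ = 3.143/4.143 = 0.7586 per s.

0.759 per s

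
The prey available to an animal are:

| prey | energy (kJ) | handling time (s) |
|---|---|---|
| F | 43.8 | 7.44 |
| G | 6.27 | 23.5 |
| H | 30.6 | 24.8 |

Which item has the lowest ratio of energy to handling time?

G

In descending order of E/h:
F: 43.8/7.44 = 5.89 kJ/s
H: 30.6/24.8 = 1.23 kJ/s
G: 6.27/23.5 = 0.267 kJ/s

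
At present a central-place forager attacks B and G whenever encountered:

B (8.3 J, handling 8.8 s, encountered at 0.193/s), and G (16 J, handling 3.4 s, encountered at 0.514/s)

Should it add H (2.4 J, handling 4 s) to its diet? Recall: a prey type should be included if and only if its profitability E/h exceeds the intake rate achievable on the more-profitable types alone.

No

Intake rate on the current diet: R = (0.193×8.3 + 0.514×16) / (1 + 0.193×8.8 + 0.514×3.4) = 9.826/4.446 = 2.21 J/s.
H: E/h = 2.4/4 = 0.6 J/s.
Since 0.6 < R, time spent handling H is better spent searching.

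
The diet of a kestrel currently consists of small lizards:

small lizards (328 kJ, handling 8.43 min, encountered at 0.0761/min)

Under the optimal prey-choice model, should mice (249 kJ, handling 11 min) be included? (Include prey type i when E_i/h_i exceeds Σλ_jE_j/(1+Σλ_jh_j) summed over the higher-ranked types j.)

Yes

Intake rate on the current diet: R = (0.0761×328) / (1 + 0.0761×8.43) = 24.96/1.642 = 15.21 kJ/min.
mice: E/h = 249/11 = 22.64 kJ/min.
22.64 > 15.21, so adding mice raises the average — include it.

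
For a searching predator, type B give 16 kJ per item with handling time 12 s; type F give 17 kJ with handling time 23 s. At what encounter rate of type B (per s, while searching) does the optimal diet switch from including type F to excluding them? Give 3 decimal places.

0.104 per s

The zero-one rule: include type F iff E₂/h₂ > λE₁/(1+λh₁). Equality gives the switch point.
λE₁h₂ = E₂ + λE₂h₁ ⇒ λ = E₂/(E₁h₂ − E₂h₁) = 17/(368 − 204) = 0.1037 per s.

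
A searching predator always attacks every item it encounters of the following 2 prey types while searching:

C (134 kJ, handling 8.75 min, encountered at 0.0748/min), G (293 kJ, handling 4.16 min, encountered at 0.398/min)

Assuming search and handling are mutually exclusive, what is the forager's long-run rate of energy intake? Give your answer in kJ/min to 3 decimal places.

Energy encountered per unit search time: 0.0748×134 + 0.398×293 = 126.6 kJ/min.
Handling time per unit search time: 0.0748×8.75 + 0.398×4.16 = 2.31.
Rate = 126.6/(1 + 2.31) = 38.26 kJ/min.

38.257 kJ/min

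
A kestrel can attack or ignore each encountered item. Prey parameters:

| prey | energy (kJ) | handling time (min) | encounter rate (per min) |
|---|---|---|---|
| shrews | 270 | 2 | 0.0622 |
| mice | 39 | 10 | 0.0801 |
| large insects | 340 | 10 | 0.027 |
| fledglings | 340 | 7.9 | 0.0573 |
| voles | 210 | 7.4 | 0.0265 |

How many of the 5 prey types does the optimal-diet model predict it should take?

4

Rank by E/h (kJ/min): shrews 135, fledglings 43, large insects 34, voles 28.4, mice 3.9. Include each in turn until the next type's E/h falls below the running intake rate.
Rate on top 1: 14.94. fledglings: 43 > 14.94 → include.
Rate on top 2: 23. large insects: 34 > 23 → include.
Rate on top 3: 24.61. voles: 28.4 > 24.61 → include.
Rate on top 4: 24.97. mice: 3.9 < 24.97 → exclude; stop.
Optimal diet: shrews, fledglings, large insects, voles — 4 of 5 types.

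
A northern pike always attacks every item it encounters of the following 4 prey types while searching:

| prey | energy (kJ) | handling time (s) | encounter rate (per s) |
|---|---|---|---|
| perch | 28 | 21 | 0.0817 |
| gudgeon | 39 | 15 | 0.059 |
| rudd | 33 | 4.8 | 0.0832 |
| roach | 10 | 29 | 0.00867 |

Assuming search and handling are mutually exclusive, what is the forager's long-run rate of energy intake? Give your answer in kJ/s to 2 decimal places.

R = (0.0817×28 + 0.059×39 + 0.0832×33 + 0.00867×10) / (1 + 0.0817×21 + 0.059×15 + 0.0832×4.8 + 0.00867×29) = 7.421/4.251 = 1.745 kJ/s.

1.75 kJ/s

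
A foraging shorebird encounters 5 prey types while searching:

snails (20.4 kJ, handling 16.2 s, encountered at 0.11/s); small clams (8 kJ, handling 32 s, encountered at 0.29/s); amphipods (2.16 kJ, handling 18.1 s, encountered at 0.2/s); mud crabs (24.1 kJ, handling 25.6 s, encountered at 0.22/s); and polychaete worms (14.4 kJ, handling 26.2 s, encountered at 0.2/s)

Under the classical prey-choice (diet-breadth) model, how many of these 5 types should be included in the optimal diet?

Profitabilities (E/h, kJ/s): snails 1.26, mud crabs 0.941, polychaete worms 0.55, small clams 0.25, amphipods 0.119. Add prey in this order while the next type's profitability exceeds the intake rate on those already taken.
Rate on top 1: 0.8066. mud crabs: 0.941 > 0.8066 → include.
Rate on top 2: 0.8968. polychaete worms: 0.55 < 0.8968 → exclude; stop.
Optimal diet: snails, mud crabs — 2 of 5 types.

2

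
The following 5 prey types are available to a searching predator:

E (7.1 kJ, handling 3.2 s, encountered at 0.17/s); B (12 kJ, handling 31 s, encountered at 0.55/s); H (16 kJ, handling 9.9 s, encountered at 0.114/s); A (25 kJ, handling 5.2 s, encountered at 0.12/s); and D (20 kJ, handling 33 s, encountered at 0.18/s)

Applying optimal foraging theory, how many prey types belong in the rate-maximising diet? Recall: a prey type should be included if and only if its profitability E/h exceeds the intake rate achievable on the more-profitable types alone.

2

Rank by E/h (kJ/s): A 4.81, E 2.22, H 1.62, D 0.606, B 0.387. Include each in turn until the next type's E/h falls below the running intake rate.
Rate on top 1: 1.847. E: 2.22 > 1.847 → include.
Rate on top 2: 1.94. H: 1.62 < 1.94 → exclude; stop.
Optimal diet: A, E — 2 of 5 types.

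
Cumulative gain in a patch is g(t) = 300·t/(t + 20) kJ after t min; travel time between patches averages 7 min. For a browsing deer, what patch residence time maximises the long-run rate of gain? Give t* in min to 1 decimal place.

11.8 min

Optimal t* satisfies g'(t*) = g(t*)/(T + t*).
g'(t) = 300·20/(t + 20)². Setting 300·20/(t+20)² = 300t/[(t+20)(7+t)] gives 20(7+t) = t(t+20), so t² = 20×7 = 140.
t* = √140 = 11.83 min.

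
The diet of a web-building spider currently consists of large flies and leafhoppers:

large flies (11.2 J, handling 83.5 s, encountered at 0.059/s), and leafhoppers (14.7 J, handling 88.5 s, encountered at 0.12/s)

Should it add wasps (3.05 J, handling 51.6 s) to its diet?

No

Intake rate on the current diet: R = (0.059×11.2 + 0.12×14.7) / (1 + 0.059×83.5 + 0.12×88.5) = 2.425/16.55 = 0.1465 J/s.
Profitability of wasps: 3.05/51.6 = 0.05911 J/s.
0.05911 < 0.1465, so adding wasps would lower the average — exclude it.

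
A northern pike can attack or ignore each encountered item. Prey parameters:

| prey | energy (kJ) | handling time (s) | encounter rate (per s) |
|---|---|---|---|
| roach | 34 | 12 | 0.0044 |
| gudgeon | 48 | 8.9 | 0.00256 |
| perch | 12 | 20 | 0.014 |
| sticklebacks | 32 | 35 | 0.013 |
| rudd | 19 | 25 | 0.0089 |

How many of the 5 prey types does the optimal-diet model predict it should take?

5

E/h in descending order: gudgeon 5.39, roach 2.83, sticklebacks 0.914, rudd 0.76, perch 0.6 kJ/s. The optimal diet is the largest prefix of this list for which every included type satisfies E_i/h_i > R on the types above it.
Rate on top 1: 0.1201. roach: 2.83 > 0.1201 → include.
Rate on top 2: 0.2533. sticklebacks: 0.914 > 0.2533 → include.
Rate on top 3: 0.4498. rudd: 0.76 > 0.4498 → include.
Rate on top 4: 0.4892. perch: 0.6 > 0.4892 → include.
Optimal diet: gudgeon, roach, sticklebacks, rudd, perch — 5 of 5 types.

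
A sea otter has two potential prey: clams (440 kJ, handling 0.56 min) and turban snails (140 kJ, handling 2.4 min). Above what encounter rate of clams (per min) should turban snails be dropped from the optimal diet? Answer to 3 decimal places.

0.143 per min

Drop turban snails once their profitability E₂/h₂ falls below the rate achievable on clams alone: E₂/h₂ = λE₁/(1 + λh₁).
Solve for λ: λE₁h₂ = E₂(1 + λh₁) → λ(E₁h₂ − E₂h₁) = E₂ → λ = E₂/(E₁h₂ − E₂h₁).
λ = 140/(440×2.4 − 140×0.56) = 140/977.6 = 0.1432 per min.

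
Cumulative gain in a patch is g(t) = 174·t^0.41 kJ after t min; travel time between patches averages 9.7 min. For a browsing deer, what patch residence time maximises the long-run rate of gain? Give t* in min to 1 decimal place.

Maximise g(t)/(T+t): set derivative to zero → g'(t)(T+t) = g(t).
g'(t) = 0.41·174·t^-0.59. Setting 0.41·174·t^-0.59 = 174·t^0.41/(9.7+t) gives 0.41(9.7+t) = t, so 0.59·t = 0.41×9.7.
t* = 0.41×9.7/0.59 = 6.741 min.

6.7 min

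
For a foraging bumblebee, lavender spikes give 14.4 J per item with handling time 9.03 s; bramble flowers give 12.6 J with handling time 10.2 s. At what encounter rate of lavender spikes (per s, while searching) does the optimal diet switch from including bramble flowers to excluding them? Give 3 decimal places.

0.381 per s

The zero-one rule: include bramble flowers iff E₂/h₂ > λE₁/(1+λh₁). Equality gives the switch point.
λE₁h₂ = E₂ + λE₂h₁ ⇒ λ = E₂/(E₁h₂ − E₂h₁) = 12.6/(146.9 − 113.8) = 0.3806 per s.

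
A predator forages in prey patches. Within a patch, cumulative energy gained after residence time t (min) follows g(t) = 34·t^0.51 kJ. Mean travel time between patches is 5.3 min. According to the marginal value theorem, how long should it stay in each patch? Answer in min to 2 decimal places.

5.52 min

By the marginal value theorem, leave when the instantaneous gain rate g'(t) equals the habitat-wide average g(t)/(T + t).
g'(t) = 0.51·34·t^-0.49. Setting 0.51·34·t^-0.49 = 34·t^0.51/(5.3+t) gives 0.51(5.3+t) = t, so 0.49·t = 0.51×5.3.
t* = 0.51×5.3/0.49 = 5.516 min.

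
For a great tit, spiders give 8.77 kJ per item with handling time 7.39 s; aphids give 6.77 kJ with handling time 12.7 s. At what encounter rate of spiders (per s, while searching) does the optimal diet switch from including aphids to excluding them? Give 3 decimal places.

Drop aphids once their profitability E₂/h₂ falls below the rate achievable on spiders alone: E₂/h₂ = λE₁/(1 + λh₁).
Solve for λ: λE₁h₂ = E₂(1 + λh₁) → λ(E₁h₂ − E₂h₁) = E₂ → λ = E₂/(E₁h₂ − E₂h₁).
λ = 6.77/(8.77×12.7 − 6.77×7.39) = 6.77/61.35 = 0.1104 per s.

0.110 per s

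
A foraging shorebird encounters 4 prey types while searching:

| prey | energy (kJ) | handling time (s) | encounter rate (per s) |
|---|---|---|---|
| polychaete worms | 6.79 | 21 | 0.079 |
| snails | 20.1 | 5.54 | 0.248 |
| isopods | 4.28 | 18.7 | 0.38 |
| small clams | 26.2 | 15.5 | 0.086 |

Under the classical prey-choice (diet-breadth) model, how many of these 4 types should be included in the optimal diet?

1

Profitabilities (E/h, kJ/s): snails 3.63, small clams 1.69, polychaete worms 0.323, isopods 0.229. Add prey in this order while the next type's profitability exceeds the intake rate on those already taken.
Rate on top 1: 2.1. small clams: 1.69 < 2.1 → exclude; stop.
Optimal diet: snails — 1 of 4 types.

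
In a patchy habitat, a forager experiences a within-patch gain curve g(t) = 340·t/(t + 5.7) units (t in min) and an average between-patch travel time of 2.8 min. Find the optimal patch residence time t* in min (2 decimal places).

Optimal t* satisfies g'(t*) = g(t*)/(T + t*).
g'(t) = 340·5.7/(t + 5.7)². Setting 340·5.7/(t+5.7)² = 340t/[(t+5.7)(2.8+t)] gives 5.7(2.8+t) = t(t+5.7), so t² = 5.7×2.8 = 15.96.
t* = √15.96 = 3.995 min.

3.99 min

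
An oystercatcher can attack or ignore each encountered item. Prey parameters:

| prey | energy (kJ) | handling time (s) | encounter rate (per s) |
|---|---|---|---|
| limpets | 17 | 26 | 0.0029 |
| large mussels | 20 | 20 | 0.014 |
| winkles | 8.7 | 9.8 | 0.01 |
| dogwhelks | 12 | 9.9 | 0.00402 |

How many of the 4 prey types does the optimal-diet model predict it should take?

Rank by E/h (kJ/s): dogwhelks 1.21, large mussels 1, winkles 0.888, limpets 0.654. Include each in turn until the next type's E/h falls below the running intake rate.
Rate on top 1: 0.04639. large mussels: 1 > 0.04639 → include.
Rate on top 2: 0.2487. winkles: 0.888 > 0.2487 → include.
Rate on top 3: 0.2929. limpets: 0.654 > 0.2929 → include.
Optimal diet: dogwhelks, large mussels, winkles, limpets — 4 of 4 types.

4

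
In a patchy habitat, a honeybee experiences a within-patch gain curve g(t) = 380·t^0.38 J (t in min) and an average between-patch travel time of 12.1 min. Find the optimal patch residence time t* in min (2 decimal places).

Optimal t* satisfies g'(t*) = g(t*)/(T + t*).
g'(t) = 0.38·380·t^-0.62. Setting 0.38·380·t^-0.62 = 380·t^0.38/(12.1+t) gives 0.38(12.1+t) = t, so 0.62·t = 0.38×12.1.
t* = 0.38×12.1/0.62 = 7.416 min.

7.42 min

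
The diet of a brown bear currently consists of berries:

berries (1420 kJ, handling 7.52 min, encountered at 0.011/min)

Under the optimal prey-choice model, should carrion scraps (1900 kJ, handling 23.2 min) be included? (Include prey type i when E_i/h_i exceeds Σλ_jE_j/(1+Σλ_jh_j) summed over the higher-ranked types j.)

Yes

On berries alone, R = ΣλE/(1+Σλh) = 15.62/1.083 = 14.43 kJ/min.
Profitability of carrion scraps: 1900/23.2 = 81.9 kJ/min.
Since 81.9 > R, including carrion scraps increases the long-run rate.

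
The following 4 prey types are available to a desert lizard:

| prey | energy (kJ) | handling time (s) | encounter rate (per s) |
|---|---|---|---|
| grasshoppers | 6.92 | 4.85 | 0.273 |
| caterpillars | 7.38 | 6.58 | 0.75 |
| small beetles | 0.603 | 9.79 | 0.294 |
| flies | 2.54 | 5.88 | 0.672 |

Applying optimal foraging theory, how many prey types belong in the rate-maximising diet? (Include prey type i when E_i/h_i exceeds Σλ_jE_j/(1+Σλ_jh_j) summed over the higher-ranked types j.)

2

Rank by E/h (kJ/s): grasshoppers 1.43, caterpillars 1.12, flies 0.432, small beetles 0.0616. Include each in turn until the next type's E/h falls below the running intake rate.
Rate on top 1: 0.8129. caterpillars: 1.12 > 0.8129 → include.
Rate on top 2: 1.023. flies: 0.432 < 1.023 → exclude; stop.
Optimal diet: grasshoppers, caterpillars — 2 of 4 types.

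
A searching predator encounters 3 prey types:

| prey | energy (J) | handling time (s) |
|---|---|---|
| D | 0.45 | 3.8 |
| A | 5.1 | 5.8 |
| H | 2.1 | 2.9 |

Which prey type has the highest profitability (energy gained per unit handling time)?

Profitability E/h (J/s): D = 0.45/3.8 = 0.118, A = 5.1/5.8 = 0.879, H = 2.1/2.9 = 0.724.
Ranked: A > H > D.

A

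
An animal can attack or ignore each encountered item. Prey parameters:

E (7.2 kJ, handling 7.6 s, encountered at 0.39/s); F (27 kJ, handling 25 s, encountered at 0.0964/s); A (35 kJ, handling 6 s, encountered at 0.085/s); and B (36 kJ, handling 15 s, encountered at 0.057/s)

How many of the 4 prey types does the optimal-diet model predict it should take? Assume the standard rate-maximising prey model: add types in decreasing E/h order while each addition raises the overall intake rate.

Rank by E/h (kJ/s): A 5.83, B 2.4, F 1.08, E 0.947. Include each in turn until the next type's E/h falls below the running intake rate.
Rate on top 1: 1.97. B: 2.4 > 1.97 → include.
Rate on top 2: 2.126. F: 1.08 < 2.126 → exclude; stop.
Optimal diet: A, B — 2 of 4 types.

2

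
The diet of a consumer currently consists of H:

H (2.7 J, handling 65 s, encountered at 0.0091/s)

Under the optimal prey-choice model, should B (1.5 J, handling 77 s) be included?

Yes

Intake rate on the current diet: R = (0.0091×2.7) / (1 + 0.0091×65) = 0.02457/1.591 = 0.01544 J/s.
B: E/h = 1.5/77 = 0.01948 J/s.
Since 0.01948 > R, including B increases the long-run rate.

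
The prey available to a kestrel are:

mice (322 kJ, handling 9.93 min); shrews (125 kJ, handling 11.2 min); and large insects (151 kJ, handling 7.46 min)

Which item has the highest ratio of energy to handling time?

In descending order of E/h:
mice: 322/9.93 = 32.4 kJ/min
large insects: 151/7.46 = 20.2 kJ/min
shrews: 125/11.2 = 11.2 kJ/min

mice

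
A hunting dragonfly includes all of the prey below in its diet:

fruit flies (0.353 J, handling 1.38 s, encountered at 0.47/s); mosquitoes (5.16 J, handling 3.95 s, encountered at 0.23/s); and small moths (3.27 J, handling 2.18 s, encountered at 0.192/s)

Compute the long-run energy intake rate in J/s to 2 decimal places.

R = Σλ_iE_i / (1 + Σλ_ih_i)
Numerator: 0.47×0.353 + 0.23×5.16 + 0.192×3.27 = 1.981
Denominator: 1 + 0.47×1.38 + 0.23×3.95 + 0.192×2.18 = 2.976
R = 1.981/2.976 = 0.6656 J/s

0.67 J/s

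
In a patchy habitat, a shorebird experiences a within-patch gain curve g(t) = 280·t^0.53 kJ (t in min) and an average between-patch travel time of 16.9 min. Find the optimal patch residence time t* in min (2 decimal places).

Maximise g(t)/(T+t): set derivative to zero → g'(t)(T+t) = g(t).
g'(t) = 0.53·280·t^-0.47. Setting 0.53·280·t^-0.47 = 280·t^0.53/(16.9+t) gives 0.53(16.9+t) = t, so 0.47·t = 0.53×16.9.
t* = 0.53×16.9/0.47 = 19.06 min.

19.06 min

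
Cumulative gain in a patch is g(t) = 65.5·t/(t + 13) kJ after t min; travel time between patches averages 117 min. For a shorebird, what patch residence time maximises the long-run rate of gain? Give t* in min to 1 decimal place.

39.0 min

Optimal t* satisfies g'(t*) = g(t*)/(T + t*).
g'(t) = 65.5·13/(t + 13)². Setting 65.5·13/(t+13)² = 65.5t/[(t+13)(117+t)] gives 13(117+t) = t(t+13), so t² = 13×117 = 1521.
t* = √1521 = 39 min.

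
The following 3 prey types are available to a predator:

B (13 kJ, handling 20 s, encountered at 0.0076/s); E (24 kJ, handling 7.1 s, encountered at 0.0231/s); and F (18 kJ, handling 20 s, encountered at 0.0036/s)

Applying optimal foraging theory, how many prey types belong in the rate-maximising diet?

Rank by E/h (kJ/s): E 3.38, F 0.9, B 0.65. Include each in turn until the next type's E/h falls below the running intake rate.
Rate on top 1: 0.4763. F: 0.9 > 0.4763 → include.
Rate on top 2: 0.501. B: 0.65 > 0.501 → include.
Optimal diet: E, F, B — 3 of 3 types.

3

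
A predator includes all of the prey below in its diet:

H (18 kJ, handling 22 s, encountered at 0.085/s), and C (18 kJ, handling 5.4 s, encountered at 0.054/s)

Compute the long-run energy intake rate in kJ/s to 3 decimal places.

R = Σλ_iE_i / (1 + Σλ_ih_i)
Numerator: 0.085×18 + 0.054×18 = 2.502
Denominator: 1 + 0.085×22 + 0.054×5.4 = 3.162
R = 2.502/3.162 = 0.7914 kJ/s

0.791 kJ/s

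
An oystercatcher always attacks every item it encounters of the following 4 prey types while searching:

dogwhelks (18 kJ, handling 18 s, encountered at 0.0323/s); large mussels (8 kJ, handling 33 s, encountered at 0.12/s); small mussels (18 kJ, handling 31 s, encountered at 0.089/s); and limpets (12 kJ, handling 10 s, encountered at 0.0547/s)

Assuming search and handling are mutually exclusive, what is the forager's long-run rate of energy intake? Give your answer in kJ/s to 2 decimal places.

0.43 kJ/s

Energy encountered per unit search time: 0.0323×18 + 0.12×8 + 0.089×18 + 0.0547×12 = 3.8 kJ/s.
Handling time per unit search time: 0.0323×18 + 0.12×33 + 0.089×31 + 0.0547×10 = 7.847.
Rate = 3.8/(1 + 7.847) = 0.4295 kJ/s.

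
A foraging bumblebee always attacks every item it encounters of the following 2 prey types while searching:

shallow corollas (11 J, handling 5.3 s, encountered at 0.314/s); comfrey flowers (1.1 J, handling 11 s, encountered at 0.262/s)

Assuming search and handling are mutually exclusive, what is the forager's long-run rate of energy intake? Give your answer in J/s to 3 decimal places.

R = (0.314×11 + 0.262×1.1) / (1 + 0.314×5.3 + 0.262×11) = 3.742/5.546 = 0.6747 J/s.

0.675 J/s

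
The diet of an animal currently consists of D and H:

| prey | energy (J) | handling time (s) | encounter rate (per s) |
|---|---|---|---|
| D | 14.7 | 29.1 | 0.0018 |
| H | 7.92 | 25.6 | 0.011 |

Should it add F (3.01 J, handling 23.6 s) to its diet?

Current rate: (0.0018×14.7 + 0.011×7.92)/(1 + 0.0018×29.1 + 0.011×25.6) = 0.08514 J/s.
F: E/h = 3.01/23.6 = 0.1275 J/s.
Since 0.1275 > R, including F increases the long-run rate.

Yes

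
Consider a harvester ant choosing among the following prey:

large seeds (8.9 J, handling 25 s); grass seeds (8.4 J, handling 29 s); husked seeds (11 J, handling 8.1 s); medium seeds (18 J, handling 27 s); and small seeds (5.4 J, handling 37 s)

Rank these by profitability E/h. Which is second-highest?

medium seeds

Profitability E/h (J/s): large seeds = 8.9/25 = 0.356, grass seeds = 8.4/29 = 0.29, husked seeds = 11/8.1 = 1.36, medium seeds = 18/27 = 0.667, small seeds = 5.4/37 = 0.146.
Ranked: husked seeds > medium seeds > large seeds > grass seeds > small seeds.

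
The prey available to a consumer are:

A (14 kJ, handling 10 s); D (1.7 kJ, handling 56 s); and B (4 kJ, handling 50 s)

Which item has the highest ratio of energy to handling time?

Profitability E/h (kJ/s): A = 14/10 = 1.4, D = 1.7/56 = 0.0304, B = 4/50 = 0.08.
Ranked: A > B > D.

A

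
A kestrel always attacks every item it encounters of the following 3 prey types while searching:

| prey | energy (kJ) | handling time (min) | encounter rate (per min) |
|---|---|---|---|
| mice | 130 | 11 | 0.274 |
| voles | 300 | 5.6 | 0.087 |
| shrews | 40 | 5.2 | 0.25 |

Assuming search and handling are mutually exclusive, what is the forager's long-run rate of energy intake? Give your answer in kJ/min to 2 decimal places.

12.36 kJ/min

Energy encountered per unit search time: 0.274×130 + 0.087×300 + 0.25×40 = 71.72 kJ/min.
Handling time per unit search time: 0.274×11 + 0.087×5.6 + 0.25×5.2 = 4.801.
Rate = 71.72/(1 + 4.801) = 12.36 kJ/min.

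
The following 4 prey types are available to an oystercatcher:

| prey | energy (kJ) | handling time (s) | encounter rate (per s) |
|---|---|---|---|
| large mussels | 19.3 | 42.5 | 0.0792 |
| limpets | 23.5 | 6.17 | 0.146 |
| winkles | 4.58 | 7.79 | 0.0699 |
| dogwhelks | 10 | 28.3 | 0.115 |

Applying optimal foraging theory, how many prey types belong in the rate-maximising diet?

1

E/h in descending order: limpets 3.81, winkles 0.588, large mussels 0.454, dogwhelks 0.353 kJ/s. The optimal diet is the largest prefix of this list for which every included type satisfies E_i/h_i > R on the types above it.
Rate on top 1: 1.805. winkles: 0.588 < 1.805 → exclude; stop.
Optimal diet: limpets — 1 of 4 types.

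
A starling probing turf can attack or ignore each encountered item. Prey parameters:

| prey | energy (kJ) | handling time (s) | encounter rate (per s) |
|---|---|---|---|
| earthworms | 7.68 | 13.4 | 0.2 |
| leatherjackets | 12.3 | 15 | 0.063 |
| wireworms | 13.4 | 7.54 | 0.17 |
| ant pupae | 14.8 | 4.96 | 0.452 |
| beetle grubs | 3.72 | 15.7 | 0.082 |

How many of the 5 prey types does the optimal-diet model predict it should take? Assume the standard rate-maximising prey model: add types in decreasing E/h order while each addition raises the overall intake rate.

1

Rank by E/h (kJ/s): ant pupae 2.98, wireworms 1.78, leatherjackets 0.82, earthworms 0.573, beetle grubs 0.237. Include each in turn until the next type's E/h falls below the running intake rate.
Rate on top 1: 2.063. wireworms: 1.78 < 2.063 → exclude; stop.
Optimal diet: ant pupae — 1 of 5 types.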